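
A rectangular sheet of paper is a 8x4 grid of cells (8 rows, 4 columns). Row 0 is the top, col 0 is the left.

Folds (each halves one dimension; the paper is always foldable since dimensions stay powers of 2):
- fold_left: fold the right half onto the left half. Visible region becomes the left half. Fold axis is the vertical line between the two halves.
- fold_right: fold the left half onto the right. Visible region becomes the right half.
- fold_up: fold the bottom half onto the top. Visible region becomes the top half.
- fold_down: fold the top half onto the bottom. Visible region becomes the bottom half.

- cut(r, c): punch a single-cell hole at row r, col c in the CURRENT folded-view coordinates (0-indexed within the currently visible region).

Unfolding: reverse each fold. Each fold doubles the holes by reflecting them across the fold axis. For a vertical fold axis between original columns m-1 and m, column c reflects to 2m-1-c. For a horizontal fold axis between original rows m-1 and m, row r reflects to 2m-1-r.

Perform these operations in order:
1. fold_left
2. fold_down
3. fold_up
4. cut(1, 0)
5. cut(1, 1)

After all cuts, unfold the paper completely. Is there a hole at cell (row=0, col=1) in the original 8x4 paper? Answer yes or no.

Answer: no

Derivation:
Op 1 fold_left: fold axis v@2; visible region now rows[0,8) x cols[0,2) = 8x2
Op 2 fold_down: fold axis h@4; visible region now rows[4,8) x cols[0,2) = 4x2
Op 3 fold_up: fold axis h@6; visible region now rows[4,6) x cols[0,2) = 2x2
Op 4 cut(1, 0): punch at orig (5,0); cuts so far [(5, 0)]; region rows[4,6) x cols[0,2) = 2x2
Op 5 cut(1, 1): punch at orig (5,1); cuts so far [(5, 0), (5, 1)]; region rows[4,6) x cols[0,2) = 2x2
Unfold 1 (reflect across h@6): 4 holes -> [(5, 0), (5, 1), (6, 0), (6, 1)]
Unfold 2 (reflect across h@4): 8 holes -> [(1, 0), (1, 1), (2, 0), (2, 1), (5, 0), (5, 1), (6, 0), (6, 1)]
Unfold 3 (reflect across v@2): 16 holes -> [(1, 0), (1, 1), (1, 2), (1, 3), (2, 0), (2, 1), (2, 2), (2, 3), (5, 0), (5, 1), (5, 2), (5, 3), (6, 0), (6, 1), (6, 2), (6, 3)]
Holes: [(1, 0), (1, 1), (1, 2), (1, 3), (2, 0), (2, 1), (2, 2), (2, 3), (5, 0), (5, 1), (5, 2), (5, 3), (6, 0), (6, 1), (6, 2), (6, 3)]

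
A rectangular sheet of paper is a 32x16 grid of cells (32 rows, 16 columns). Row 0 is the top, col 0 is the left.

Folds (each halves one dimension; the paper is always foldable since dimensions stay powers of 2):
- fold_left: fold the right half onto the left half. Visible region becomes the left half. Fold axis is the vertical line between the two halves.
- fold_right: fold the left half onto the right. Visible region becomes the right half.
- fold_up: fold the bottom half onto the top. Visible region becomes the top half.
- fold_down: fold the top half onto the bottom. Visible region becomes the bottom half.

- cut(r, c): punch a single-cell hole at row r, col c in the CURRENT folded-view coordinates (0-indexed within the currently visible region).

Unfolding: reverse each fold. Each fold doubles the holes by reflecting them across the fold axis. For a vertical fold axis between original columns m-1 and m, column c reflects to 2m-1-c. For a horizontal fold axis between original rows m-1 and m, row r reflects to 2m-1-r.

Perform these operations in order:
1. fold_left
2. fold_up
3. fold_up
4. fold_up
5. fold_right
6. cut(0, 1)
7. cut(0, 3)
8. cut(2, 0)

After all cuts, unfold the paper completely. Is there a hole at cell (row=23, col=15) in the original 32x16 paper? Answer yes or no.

Op 1 fold_left: fold axis v@8; visible region now rows[0,32) x cols[0,8) = 32x8
Op 2 fold_up: fold axis h@16; visible region now rows[0,16) x cols[0,8) = 16x8
Op 3 fold_up: fold axis h@8; visible region now rows[0,8) x cols[0,8) = 8x8
Op 4 fold_up: fold axis h@4; visible region now rows[0,4) x cols[0,8) = 4x8
Op 5 fold_right: fold axis v@4; visible region now rows[0,4) x cols[4,8) = 4x4
Op 6 cut(0, 1): punch at orig (0,5); cuts so far [(0, 5)]; region rows[0,4) x cols[4,8) = 4x4
Op 7 cut(0, 3): punch at orig (0,7); cuts so far [(0, 5), (0, 7)]; region rows[0,4) x cols[4,8) = 4x4
Op 8 cut(2, 0): punch at orig (2,4); cuts so far [(0, 5), (0, 7), (2, 4)]; region rows[0,4) x cols[4,8) = 4x4
Unfold 1 (reflect across v@4): 6 holes -> [(0, 0), (0, 2), (0, 5), (0, 7), (2, 3), (2, 4)]
Unfold 2 (reflect across h@4): 12 holes -> [(0, 0), (0, 2), (0, 5), (0, 7), (2, 3), (2, 4), (5, 3), (5, 4), (7, 0), (7, 2), (7, 5), (7, 7)]
Unfold 3 (reflect across h@8): 24 holes -> [(0, 0), (0, 2), (0, 5), (0, 7), (2, 3), (2, 4), (5, 3), (5, 4), (7, 0), (7, 2), (7, 5), (7, 7), (8, 0), (8, 2), (8, 5), (8, 7), (10, 3), (10, 4), (13, 3), (13, 4), (15, 0), (15, 2), (15, 5), (15, 7)]
Unfold 4 (reflect across h@16): 48 holes -> [(0, 0), (0, 2), (0, 5), (0, 7), (2, 3), (2, 4), (5, 3), (5, 4), (7, 0), (7, 2), (7, 5), (7, 7), (8, 0), (8, 2), (8, 5), (8, 7), (10, 3), (10, 4), (13, 3), (13, 4), (15, 0), (15, 2), (15, 5), (15, 7), (16, 0), (16, 2), (16, 5), (16, 7), (18, 3), (18, 4), (21, 3), (21, 4), (23, 0), (23, 2), (23, 5), (23, 7), (24, 0), (24, 2), (24, 5), (24, 7), (26, 3), (26, 4), (29, 3), (29, 4), (31, 0), (31, 2), (31, 5), (31, 7)]
Unfold 5 (reflect across v@8): 96 holes -> [(0, 0), (0, 2), (0, 5), (0, 7), (0, 8), (0, 10), (0, 13), (0, 15), (2, 3), (2, 4), (2, 11), (2, 12), (5, 3), (5, 4), (5, 11), (5, 12), (7, 0), (7, 2), (7, 5), (7, 7), (7, 8), (7, 10), (7, 13), (7, 15), (8, 0), (8, 2), (8, 5), (8, 7), (8, 8), (8, 10), (8, 13), (8, 15), (10, 3), (10, 4), (10, 11), (10, 12), (13, 3), (13, 4), (13, 11), (13, 12), (15, 0), (15, 2), (15, 5), (15, 7), (15, 8), (15, 10), (15, 13), (15, 15), (16, 0), (16, 2), (16, 5), (16, 7), (16, 8), (16, 10), (16, 13), (16, 15), (18, 3), (18, 4), (18, 11), (18, 12), (21, 3), (21, 4), (21, 11), (21, 12), (23, 0), (23, 2), (23, 5), (23, 7), (23, 8), (23, 10), (23, 13), (23, 15), (24, 0), (24, 2), (24, 5), (24, 7), (24, 8), (24, 10), (24, 13), (24, 15), (26, 3), (26, 4), (26, 11), (26, 12), (29, 3), (29, 4), (29, 11), (29, 12), (31, 0), (31, 2), (31, 5), (31, 7), (31, 8), (31, 10), (31, 13), (31, 15)]
Holes: [(0, 0), (0, 2), (0, 5), (0, 7), (0, 8), (0, 10), (0, 13), (0, 15), (2, 3), (2, 4), (2, 11), (2, 12), (5, 3), (5, 4), (5, 11), (5, 12), (7, 0), (7, 2), (7, 5), (7, 7), (7, 8), (7, 10), (7, 13), (7, 15), (8, 0), (8, 2), (8, 5), (8, 7), (8, 8), (8, 10), (8, 13), (8, 15), (10, 3), (10, 4), (10, 11), (10, 12), (13, 3), (13, 4), (13, 11), (13, 12), (15, 0), (15, 2), (15, 5), (15, 7), (15, 8), (15, 10), (15, 13), (15, 15), (16, 0), (16, 2), (16, 5), (16, 7), (16, 8), (16, 10), (16, 13), (16, 15), (18, 3), (18, 4), (18, 11), (18, 12), (21, 3), (21, 4), (21, 11), (21, 12), (23, 0), (23, 2), (23, 5), (23, 7), (23, 8), (23, 10), (23, 13), (23, 15), (24, 0), (24, 2), (24, 5), (24, 7), (24, 8), (24, 10), (24, 13), (24, 15), (26, 3), (26, 4), (26, 11), (26, 12), (29, 3), (29, 4), (29, 11), (29, 12), (31, 0), (31, 2), (31, 5), (31, 7), (31, 8), (31, 10), (31, 13), (31, 15)]

Answer: yes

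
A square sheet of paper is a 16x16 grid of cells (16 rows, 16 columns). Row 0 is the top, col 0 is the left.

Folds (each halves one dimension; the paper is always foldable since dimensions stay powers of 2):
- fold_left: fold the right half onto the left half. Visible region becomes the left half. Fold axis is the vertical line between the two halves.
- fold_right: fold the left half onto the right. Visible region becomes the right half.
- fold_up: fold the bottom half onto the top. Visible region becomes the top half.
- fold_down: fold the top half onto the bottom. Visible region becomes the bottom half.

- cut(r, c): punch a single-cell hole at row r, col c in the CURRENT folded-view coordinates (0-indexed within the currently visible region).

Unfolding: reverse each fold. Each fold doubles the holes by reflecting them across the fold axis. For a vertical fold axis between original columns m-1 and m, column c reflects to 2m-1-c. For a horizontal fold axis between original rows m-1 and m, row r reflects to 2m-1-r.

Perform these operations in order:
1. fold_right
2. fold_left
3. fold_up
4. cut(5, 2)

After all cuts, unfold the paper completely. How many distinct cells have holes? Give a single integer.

Answer: 8

Derivation:
Op 1 fold_right: fold axis v@8; visible region now rows[0,16) x cols[8,16) = 16x8
Op 2 fold_left: fold axis v@12; visible region now rows[0,16) x cols[8,12) = 16x4
Op 3 fold_up: fold axis h@8; visible region now rows[0,8) x cols[8,12) = 8x4
Op 4 cut(5, 2): punch at orig (5,10); cuts so far [(5, 10)]; region rows[0,8) x cols[8,12) = 8x4
Unfold 1 (reflect across h@8): 2 holes -> [(5, 10), (10, 10)]
Unfold 2 (reflect across v@12): 4 holes -> [(5, 10), (5, 13), (10, 10), (10, 13)]
Unfold 3 (reflect across v@8): 8 holes -> [(5, 2), (5, 5), (5, 10), (5, 13), (10, 2), (10, 5), (10, 10), (10, 13)]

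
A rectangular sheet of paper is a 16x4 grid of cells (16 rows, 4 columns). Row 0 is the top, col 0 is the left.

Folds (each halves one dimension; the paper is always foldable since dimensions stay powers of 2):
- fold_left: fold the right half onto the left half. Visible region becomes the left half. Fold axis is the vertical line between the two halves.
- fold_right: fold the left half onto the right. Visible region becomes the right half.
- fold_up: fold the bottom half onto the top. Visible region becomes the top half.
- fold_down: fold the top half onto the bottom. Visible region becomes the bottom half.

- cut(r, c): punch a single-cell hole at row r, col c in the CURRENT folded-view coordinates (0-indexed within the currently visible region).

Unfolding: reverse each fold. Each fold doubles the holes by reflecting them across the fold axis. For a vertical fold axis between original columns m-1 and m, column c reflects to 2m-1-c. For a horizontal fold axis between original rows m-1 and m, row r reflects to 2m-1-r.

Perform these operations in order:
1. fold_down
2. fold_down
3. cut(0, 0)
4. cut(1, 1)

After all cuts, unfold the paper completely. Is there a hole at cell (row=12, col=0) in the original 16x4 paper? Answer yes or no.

Op 1 fold_down: fold axis h@8; visible region now rows[8,16) x cols[0,4) = 8x4
Op 2 fold_down: fold axis h@12; visible region now rows[12,16) x cols[0,4) = 4x4
Op 3 cut(0, 0): punch at orig (12,0); cuts so far [(12, 0)]; region rows[12,16) x cols[0,4) = 4x4
Op 4 cut(1, 1): punch at orig (13,1); cuts so far [(12, 0), (13, 1)]; region rows[12,16) x cols[0,4) = 4x4
Unfold 1 (reflect across h@12): 4 holes -> [(10, 1), (11, 0), (12, 0), (13, 1)]
Unfold 2 (reflect across h@8): 8 holes -> [(2, 1), (3, 0), (4, 0), (5, 1), (10, 1), (11, 0), (12, 0), (13, 1)]
Holes: [(2, 1), (3, 0), (4, 0), (5, 1), (10, 1), (11, 0), (12, 0), (13, 1)]

Answer: yes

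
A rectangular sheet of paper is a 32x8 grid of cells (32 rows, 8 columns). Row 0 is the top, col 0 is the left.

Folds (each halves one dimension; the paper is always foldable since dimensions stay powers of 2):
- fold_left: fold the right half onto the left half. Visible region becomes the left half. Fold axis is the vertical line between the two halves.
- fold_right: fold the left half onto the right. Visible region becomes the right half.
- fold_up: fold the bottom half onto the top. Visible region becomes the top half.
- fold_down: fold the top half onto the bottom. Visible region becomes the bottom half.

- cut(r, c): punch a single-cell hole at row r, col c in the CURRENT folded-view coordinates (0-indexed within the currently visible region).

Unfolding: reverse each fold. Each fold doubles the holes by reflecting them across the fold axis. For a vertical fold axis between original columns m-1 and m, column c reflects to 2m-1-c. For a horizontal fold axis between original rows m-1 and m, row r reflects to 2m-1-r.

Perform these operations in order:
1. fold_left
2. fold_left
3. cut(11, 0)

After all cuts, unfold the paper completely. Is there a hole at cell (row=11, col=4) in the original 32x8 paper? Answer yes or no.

Answer: yes

Derivation:
Op 1 fold_left: fold axis v@4; visible region now rows[0,32) x cols[0,4) = 32x4
Op 2 fold_left: fold axis v@2; visible region now rows[0,32) x cols[0,2) = 32x2
Op 3 cut(11, 0): punch at orig (11,0); cuts so far [(11, 0)]; region rows[0,32) x cols[0,2) = 32x2
Unfold 1 (reflect across v@2): 2 holes -> [(11, 0), (11, 3)]
Unfold 2 (reflect across v@4): 4 holes -> [(11, 0), (11, 3), (11, 4), (11, 7)]
Holes: [(11, 0), (11, 3), (11, 4), (11, 7)]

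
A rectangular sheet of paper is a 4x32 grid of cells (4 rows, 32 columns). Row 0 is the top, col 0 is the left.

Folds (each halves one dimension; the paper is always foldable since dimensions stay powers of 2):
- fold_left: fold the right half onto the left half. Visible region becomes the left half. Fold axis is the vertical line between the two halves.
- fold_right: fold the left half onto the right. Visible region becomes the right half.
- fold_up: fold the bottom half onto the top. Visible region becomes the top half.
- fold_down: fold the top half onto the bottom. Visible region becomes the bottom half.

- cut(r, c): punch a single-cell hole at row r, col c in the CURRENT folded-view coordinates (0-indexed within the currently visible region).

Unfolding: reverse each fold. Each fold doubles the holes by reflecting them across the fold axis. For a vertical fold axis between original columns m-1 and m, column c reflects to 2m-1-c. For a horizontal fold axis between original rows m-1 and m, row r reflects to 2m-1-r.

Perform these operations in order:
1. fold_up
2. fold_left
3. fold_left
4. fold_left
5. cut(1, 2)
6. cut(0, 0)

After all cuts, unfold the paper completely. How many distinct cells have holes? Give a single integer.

Op 1 fold_up: fold axis h@2; visible region now rows[0,2) x cols[0,32) = 2x32
Op 2 fold_left: fold axis v@16; visible region now rows[0,2) x cols[0,16) = 2x16
Op 3 fold_left: fold axis v@8; visible region now rows[0,2) x cols[0,8) = 2x8
Op 4 fold_left: fold axis v@4; visible region now rows[0,2) x cols[0,4) = 2x4
Op 5 cut(1, 2): punch at orig (1,2); cuts so far [(1, 2)]; region rows[0,2) x cols[0,4) = 2x4
Op 6 cut(0, 0): punch at orig (0,0); cuts so far [(0, 0), (1, 2)]; region rows[0,2) x cols[0,4) = 2x4
Unfold 1 (reflect across v@4): 4 holes -> [(0, 0), (0, 7), (1, 2), (1, 5)]
Unfold 2 (reflect across v@8): 8 holes -> [(0, 0), (0, 7), (0, 8), (0, 15), (1, 2), (1, 5), (1, 10), (1, 13)]
Unfold 3 (reflect across v@16): 16 holes -> [(0, 0), (0, 7), (0, 8), (0, 15), (0, 16), (0, 23), (0, 24), (0, 31), (1, 2), (1, 5), (1, 10), (1, 13), (1, 18), (1, 21), (1, 26), (1, 29)]
Unfold 4 (reflect across h@2): 32 holes -> [(0, 0), (0, 7), (0, 8), (0, 15), (0, 16), (0, 23), (0, 24), (0, 31), (1, 2), (1, 5), (1, 10), (1, 13), (1, 18), (1, 21), (1, 26), (1, 29), (2, 2), (2, 5), (2, 10), (2, 13), (2, 18), (2, 21), (2, 26), (2, 29), (3, 0), (3, 7), (3, 8), (3, 15), (3, 16), (3, 23), (3, 24), (3, 31)]

Answer: 32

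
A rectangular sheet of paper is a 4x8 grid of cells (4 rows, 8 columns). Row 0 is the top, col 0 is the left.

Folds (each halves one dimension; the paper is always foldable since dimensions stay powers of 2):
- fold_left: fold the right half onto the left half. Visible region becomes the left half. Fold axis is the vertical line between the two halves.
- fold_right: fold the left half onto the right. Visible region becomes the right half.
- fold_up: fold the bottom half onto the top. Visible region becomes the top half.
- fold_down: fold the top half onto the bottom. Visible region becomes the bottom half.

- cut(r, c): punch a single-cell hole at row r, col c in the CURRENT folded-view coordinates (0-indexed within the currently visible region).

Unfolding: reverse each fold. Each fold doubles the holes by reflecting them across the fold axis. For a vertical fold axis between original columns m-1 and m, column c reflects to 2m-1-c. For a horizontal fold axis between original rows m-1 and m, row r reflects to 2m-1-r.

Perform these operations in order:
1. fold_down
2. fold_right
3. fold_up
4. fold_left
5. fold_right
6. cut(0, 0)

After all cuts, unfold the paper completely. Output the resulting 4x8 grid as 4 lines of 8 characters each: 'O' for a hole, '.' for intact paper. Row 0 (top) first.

Answer: OOOOOOOO
OOOOOOOO
OOOOOOOO
OOOOOOOO

Derivation:
Op 1 fold_down: fold axis h@2; visible region now rows[2,4) x cols[0,8) = 2x8
Op 2 fold_right: fold axis v@4; visible region now rows[2,4) x cols[4,8) = 2x4
Op 3 fold_up: fold axis h@3; visible region now rows[2,3) x cols[4,8) = 1x4
Op 4 fold_left: fold axis v@6; visible region now rows[2,3) x cols[4,6) = 1x2
Op 5 fold_right: fold axis v@5; visible region now rows[2,3) x cols[5,6) = 1x1
Op 6 cut(0, 0): punch at orig (2,5); cuts so far [(2, 5)]; region rows[2,3) x cols[5,6) = 1x1
Unfold 1 (reflect across v@5): 2 holes -> [(2, 4), (2, 5)]
Unfold 2 (reflect across v@6): 4 holes -> [(2, 4), (2, 5), (2, 6), (2, 7)]
Unfold 3 (reflect across h@3): 8 holes -> [(2, 4), (2, 5), (2, 6), (2, 7), (3, 4), (3, 5), (3, 6), (3, 7)]
Unfold 4 (reflect across v@4): 16 holes -> [(2, 0), (2, 1), (2, 2), (2, 3), (2, 4), (2, 5), (2, 6), (2, 7), (3, 0), (3, 1), (3, 2), (3, 3), (3, 4), (3, 5), (3, 6), (3, 7)]
Unfold 5 (reflect across h@2): 32 holes -> [(0, 0), (0, 1), (0, 2), (0, 3), (0, 4), (0, 5), (0, 6), (0, 7), (1, 0), (1, 1), (1, 2), (1, 3), (1, 4), (1, 5), (1, 6), (1, 7), (2, 0), (2, 1), (2, 2), (2, 3), (2, 4), (2, 5), (2, 6), (2, 7), (3, 0), (3, 1), (3, 2), (3, 3), (3, 4), (3, 5), (3, 6), (3, 7)]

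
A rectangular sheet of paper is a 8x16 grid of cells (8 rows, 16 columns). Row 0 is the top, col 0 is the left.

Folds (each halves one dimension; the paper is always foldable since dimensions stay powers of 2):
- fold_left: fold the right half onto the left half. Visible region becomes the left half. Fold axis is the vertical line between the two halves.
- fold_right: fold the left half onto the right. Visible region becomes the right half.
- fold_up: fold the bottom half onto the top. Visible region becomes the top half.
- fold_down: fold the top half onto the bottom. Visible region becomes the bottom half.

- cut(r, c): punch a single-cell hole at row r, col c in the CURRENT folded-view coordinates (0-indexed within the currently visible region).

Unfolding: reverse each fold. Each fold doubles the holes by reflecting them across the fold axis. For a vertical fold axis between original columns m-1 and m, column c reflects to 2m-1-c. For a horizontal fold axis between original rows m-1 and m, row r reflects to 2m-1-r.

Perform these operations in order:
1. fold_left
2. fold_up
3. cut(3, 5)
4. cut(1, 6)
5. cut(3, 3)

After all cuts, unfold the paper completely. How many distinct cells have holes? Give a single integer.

Answer: 12

Derivation:
Op 1 fold_left: fold axis v@8; visible region now rows[0,8) x cols[0,8) = 8x8
Op 2 fold_up: fold axis h@4; visible region now rows[0,4) x cols[0,8) = 4x8
Op 3 cut(3, 5): punch at orig (3,5); cuts so far [(3, 5)]; region rows[0,4) x cols[0,8) = 4x8
Op 4 cut(1, 6): punch at orig (1,6); cuts so far [(1, 6), (3, 5)]; region rows[0,4) x cols[0,8) = 4x8
Op 5 cut(3, 3): punch at orig (3,3); cuts so far [(1, 6), (3, 3), (3, 5)]; region rows[0,4) x cols[0,8) = 4x8
Unfold 1 (reflect across h@4): 6 holes -> [(1, 6), (3, 3), (3, 5), (4, 3), (4, 5), (6, 6)]
Unfold 2 (reflect across v@8): 12 holes -> [(1, 6), (1, 9), (3, 3), (3, 5), (3, 10), (3, 12), (4, 3), (4, 5), (4, 10), (4, 12), (6, 6), (6, 9)]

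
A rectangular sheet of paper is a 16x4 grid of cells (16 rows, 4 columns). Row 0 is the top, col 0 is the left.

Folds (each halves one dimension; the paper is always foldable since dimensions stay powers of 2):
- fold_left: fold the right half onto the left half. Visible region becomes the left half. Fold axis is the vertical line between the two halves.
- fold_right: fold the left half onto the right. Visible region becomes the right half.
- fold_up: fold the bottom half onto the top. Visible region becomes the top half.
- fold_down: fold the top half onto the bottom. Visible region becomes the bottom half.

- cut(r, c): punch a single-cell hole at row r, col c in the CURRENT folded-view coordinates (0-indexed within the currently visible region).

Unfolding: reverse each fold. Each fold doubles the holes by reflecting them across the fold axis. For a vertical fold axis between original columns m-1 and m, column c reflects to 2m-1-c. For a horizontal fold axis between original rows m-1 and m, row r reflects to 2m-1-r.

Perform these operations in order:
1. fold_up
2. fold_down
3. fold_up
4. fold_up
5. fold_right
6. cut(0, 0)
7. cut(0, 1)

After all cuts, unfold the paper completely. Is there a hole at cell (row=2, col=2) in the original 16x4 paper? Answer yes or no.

Op 1 fold_up: fold axis h@8; visible region now rows[0,8) x cols[0,4) = 8x4
Op 2 fold_down: fold axis h@4; visible region now rows[4,8) x cols[0,4) = 4x4
Op 3 fold_up: fold axis h@6; visible region now rows[4,6) x cols[0,4) = 2x4
Op 4 fold_up: fold axis h@5; visible region now rows[4,5) x cols[0,4) = 1x4
Op 5 fold_right: fold axis v@2; visible region now rows[4,5) x cols[2,4) = 1x2
Op 6 cut(0, 0): punch at orig (4,2); cuts so far [(4, 2)]; region rows[4,5) x cols[2,4) = 1x2
Op 7 cut(0, 1): punch at orig (4,3); cuts so far [(4, 2), (4, 3)]; region rows[4,5) x cols[2,4) = 1x2
Unfold 1 (reflect across v@2): 4 holes -> [(4, 0), (4, 1), (4, 2), (4, 3)]
Unfold 2 (reflect across h@5): 8 holes -> [(4, 0), (4, 1), (4, 2), (4, 3), (5, 0), (5, 1), (5, 2), (5, 3)]
Unfold 3 (reflect across h@6): 16 holes -> [(4, 0), (4, 1), (4, 2), (4, 3), (5, 0), (5, 1), (5, 2), (5, 3), (6, 0), (6, 1), (6, 2), (6, 3), (7, 0), (7, 1), (7, 2), (7, 3)]
Unfold 4 (reflect across h@4): 32 holes -> [(0, 0), (0, 1), (0, 2), (0, 3), (1, 0), (1, 1), (1, 2), (1, 3), (2, 0), (2, 1), (2, 2), (2, 3), (3, 0), (3, 1), (3, 2), (3, 3), (4, 0), (4, 1), (4, 2), (4, 3), (5, 0), (5, 1), (5, 2), (5, 3), (6, 0), (6, 1), (6, 2), (6, 3), (7, 0), (7, 1), (7, 2), (7, 3)]
Unfold 5 (reflect across h@8): 64 holes -> [(0, 0), (0, 1), (0, 2), (0, 3), (1, 0), (1, 1), (1, 2), (1, 3), (2, 0), (2, 1), (2, 2), (2, 3), (3, 0), (3, 1), (3, 2), (3, 3), (4, 0), (4, 1), (4, 2), (4, 3), (5, 0), (5, 1), (5, 2), (5, 3), (6, 0), (6, 1), (6, 2), (6, 3), (7, 0), (7, 1), (7, 2), (7, 3), (8, 0), (8, 1), (8, 2), (8, 3), (9, 0), (9, 1), (9, 2), (9, 3), (10, 0), (10, 1), (10, 2), (10, 3), (11, 0), (11, 1), (11, 2), (11, 3), (12, 0), (12, 1), (12, 2), (12, 3), (13, 0), (13, 1), (13, 2), (13, 3), (14, 0), (14, 1), (14, 2), (14, 3), (15, 0), (15, 1), (15, 2), (15, 3)]
Holes: [(0, 0), (0, 1), (0, 2), (0, 3), (1, 0), (1, 1), (1, 2), (1, 3), (2, 0), (2, 1), (2, 2), (2, 3), (3, 0), (3, 1), (3, 2), (3, 3), (4, 0), (4, 1), (4, 2), (4, 3), (5, 0), (5, 1), (5, 2), (5, 3), (6, 0), (6, 1), (6, 2), (6, 3), (7, 0), (7, 1), (7, 2), (7, 3), (8, 0), (8, 1), (8, 2), (8, 3), (9, 0), (9, 1), (9, 2), (9, 3), (10, 0), (10, 1), (10, 2), (10, 3), (11, 0), (11, 1), (11, 2), (11, 3), (12, 0), (12, 1), (12, 2), (12, 3), (13, 0), (13, 1), (13, 2), (13, 3), (14, 0), (14, 1), (14, 2), (14, 3), (15, 0), (15, 1), (15, 2), (15, 3)]

Answer: yes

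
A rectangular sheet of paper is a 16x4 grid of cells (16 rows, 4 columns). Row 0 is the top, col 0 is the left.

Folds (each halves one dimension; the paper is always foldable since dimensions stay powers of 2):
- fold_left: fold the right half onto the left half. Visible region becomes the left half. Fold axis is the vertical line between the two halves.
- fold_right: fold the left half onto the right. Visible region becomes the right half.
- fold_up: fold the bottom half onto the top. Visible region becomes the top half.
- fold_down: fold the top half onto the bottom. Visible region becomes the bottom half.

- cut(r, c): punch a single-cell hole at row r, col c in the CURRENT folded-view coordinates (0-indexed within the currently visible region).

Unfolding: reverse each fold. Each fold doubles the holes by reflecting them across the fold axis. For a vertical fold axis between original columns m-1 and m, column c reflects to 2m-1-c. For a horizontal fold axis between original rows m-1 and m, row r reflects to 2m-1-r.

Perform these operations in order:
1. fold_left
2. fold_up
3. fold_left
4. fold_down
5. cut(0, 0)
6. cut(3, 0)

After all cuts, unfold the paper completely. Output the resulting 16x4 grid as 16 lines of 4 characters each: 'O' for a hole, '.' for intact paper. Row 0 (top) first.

Answer: OOOO
....
....
OOOO
OOOO
....
....
OOOO
OOOO
....
....
OOOO
OOOO
....
....
OOOO

Derivation:
Op 1 fold_left: fold axis v@2; visible region now rows[0,16) x cols[0,2) = 16x2
Op 2 fold_up: fold axis h@8; visible region now rows[0,8) x cols[0,2) = 8x2
Op 3 fold_left: fold axis v@1; visible region now rows[0,8) x cols[0,1) = 8x1
Op 4 fold_down: fold axis h@4; visible region now rows[4,8) x cols[0,1) = 4x1
Op 5 cut(0, 0): punch at orig (4,0); cuts so far [(4, 0)]; region rows[4,8) x cols[0,1) = 4x1
Op 6 cut(3, 0): punch at orig (7,0); cuts so far [(4, 0), (7, 0)]; region rows[4,8) x cols[0,1) = 4x1
Unfold 1 (reflect across h@4): 4 holes -> [(0, 0), (3, 0), (4, 0), (7, 0)]
Unfold 2 (reflect across v@1): 8 holes -> [(0, 0), (0, 1), (3, 0), (3, 1), (4, 0), (4, 1), (7, 0), (7, 1)]
Unfold 3 (reflect across h@8): 16 holes -> [(0, 0), (0, 1), (3, 0), (3, 1), (4, 0), (4, 1), (7, 0), (7, 1), (8, 0), (8, 1), (11, 0), (11, 1), (12, 0), (12, 1), (15, 0), (15, 1)]
Unfold 4 (reflect across v@2): 32 holes -> [(0, 0), (0, 1), (0, 2), (0, 3), (3, 0), (3, 1), (3, 2), (3, 3), (4, 0), (4, 1), (4, 2), (4, 3), (7, 0), (7, 1), (7, 2), (7, 3), (8, 0), (8, 1), (8, 2), (8, 3), (11, 0), (11, 1), (11, 2), (11, 3), (12, 0), (12, 1), (12, 2), (12, 3), (15, 0), (15, 1), (15, 2), (15, 3)]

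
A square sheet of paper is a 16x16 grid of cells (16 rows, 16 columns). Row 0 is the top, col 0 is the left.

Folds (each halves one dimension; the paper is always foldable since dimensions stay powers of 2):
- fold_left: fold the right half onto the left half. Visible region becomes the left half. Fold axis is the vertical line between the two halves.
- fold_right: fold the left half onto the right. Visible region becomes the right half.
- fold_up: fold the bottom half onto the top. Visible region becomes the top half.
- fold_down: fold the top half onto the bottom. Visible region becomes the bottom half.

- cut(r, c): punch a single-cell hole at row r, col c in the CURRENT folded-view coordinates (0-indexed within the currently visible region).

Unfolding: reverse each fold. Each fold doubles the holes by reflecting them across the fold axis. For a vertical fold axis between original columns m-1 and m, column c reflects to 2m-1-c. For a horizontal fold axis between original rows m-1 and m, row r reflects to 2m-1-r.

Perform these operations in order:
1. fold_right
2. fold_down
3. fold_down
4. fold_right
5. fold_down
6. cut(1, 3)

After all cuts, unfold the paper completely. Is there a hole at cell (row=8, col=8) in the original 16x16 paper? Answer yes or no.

Op 1 fold_right: fold axis v@8; visible region now rows[0,16) x cols[8,16) = 16x8
Op 2 fold_down: fold axis h@8; visible region now rows[8,16) x cols[8,16) = 8x8
Op 3 fold_down: fold axis h@12; visible region now rows[12,16) x cols[8,16) = 4x8
Op 4 fold_right: fold axis v@12; visible region now rows[12,16) x cols[12,16) = 4x4
Op 5 fold_down: fold axis h@14; visible region now rows[14,16) x cols[12,16) = 2x4
Op 6 cut(1, 3): punch at orig (15,15); cuts so far [(15, 15)]; region rows[14,16) x cols[12,16) = 2x4
Unfold 1 (reflect across h@14): 2 holes -> [(12, 15), (15, 15)]
Unfold 2 (reflect across v@12): 4 holes -> [(12, 8), (12, 15), (15, 8), (15, 15)]
Unfold 3 (reflect across h@12): 8 holes -> [(8, 8), (8, 15), (11, 8), (11, 15), (12, 8), (12, 15), (15, 8), (15, 15)]
Unfold 4 (reflect across h@8): 16 holes -> [(0, 8), (0, 15), (3, 8), (3, 15), (4, 8), (4, 15), (7, 8), (7, 15), (8, 8), (8, 15), (11, 8), (11, 15), (12, 8), (12, 15), (15, 8), (15, 15)]
Unfold 5 (reflect across v@8): 32 holes -> [(0, 0), (0, 7), (0, 8), (0, 15), (3, 0), (3, 7), (3, 8), (3, 15), (4, 0), (4, 7), (4, 8), (4, 15), (7, 0), (7, 7), (7, 8), (7, 15), (8, 0), (8, 7), (8, 8), (8, 15), (11, 0), (11, 7), (11, 8), (11, 15), (12, 0), (12, 7), (12, 8), (12, 15), (15, 0), (15, 7), (15, 8), (15, 15)]
Holes: [(0, 0), (0, 7), (0, 8), (0, 15), (3, 0), (3, 7), (3, 8), (3, 15), (4, 0), (4, 7), (4, 8), (4, 15), (7, 0), (7, 7), (7, 8), (7, 15), (8, 0), (8, 7), (8, 8), (8, 15), (11, 0), (11, 7), (11, 8), (11, 15), (12, 0), (12, 7), (12, 8), (12, 15), (15, 0), (15, 7), (15, 8), (15, 15)]

Answer: yes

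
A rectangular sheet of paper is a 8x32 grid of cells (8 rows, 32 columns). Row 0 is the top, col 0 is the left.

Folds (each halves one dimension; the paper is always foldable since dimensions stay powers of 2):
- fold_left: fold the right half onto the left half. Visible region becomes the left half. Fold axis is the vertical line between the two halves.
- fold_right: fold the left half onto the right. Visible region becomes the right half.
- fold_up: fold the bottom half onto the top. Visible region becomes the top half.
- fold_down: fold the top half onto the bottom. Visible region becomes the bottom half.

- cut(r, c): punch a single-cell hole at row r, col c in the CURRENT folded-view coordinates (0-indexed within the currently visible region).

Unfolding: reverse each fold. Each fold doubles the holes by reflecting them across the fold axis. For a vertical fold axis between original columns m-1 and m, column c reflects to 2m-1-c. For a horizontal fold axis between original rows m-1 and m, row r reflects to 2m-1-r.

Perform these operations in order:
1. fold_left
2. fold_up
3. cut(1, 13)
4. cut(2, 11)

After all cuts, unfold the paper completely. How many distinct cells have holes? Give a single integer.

Answer: 8

Derivation:
Op 1 fold_left: fold axis v@16; visible region now rows[0,8) x cols[0,16) = 8x16
Op 2 fold_up: fold axis h@4; visible region now rows[0,4) x cols[0,16) = 4x16
Op 3 cut(1, 13): punch at orig (1,13); cuts so far [(1, 13)]; region rows[0,4) x cols[0,16) = 4x16
Op 4 cut(2, 11): punch at orig (2,11); cuts so far [(1, 13), (2, 11)]; region rows[0,4) x cols[0,16) = 4x16
Unfold 1 (reflect across h@4): 4 holes -> [(1, 13), (2, 11), (5, 11), (6, 13)]
Unfold 2 (reflect across v@16): 8 holes -> [(1, 13), (1, 18), (2, 11), (2, 20), (5, 11), (5, 20), (6, 13), (6, 18)]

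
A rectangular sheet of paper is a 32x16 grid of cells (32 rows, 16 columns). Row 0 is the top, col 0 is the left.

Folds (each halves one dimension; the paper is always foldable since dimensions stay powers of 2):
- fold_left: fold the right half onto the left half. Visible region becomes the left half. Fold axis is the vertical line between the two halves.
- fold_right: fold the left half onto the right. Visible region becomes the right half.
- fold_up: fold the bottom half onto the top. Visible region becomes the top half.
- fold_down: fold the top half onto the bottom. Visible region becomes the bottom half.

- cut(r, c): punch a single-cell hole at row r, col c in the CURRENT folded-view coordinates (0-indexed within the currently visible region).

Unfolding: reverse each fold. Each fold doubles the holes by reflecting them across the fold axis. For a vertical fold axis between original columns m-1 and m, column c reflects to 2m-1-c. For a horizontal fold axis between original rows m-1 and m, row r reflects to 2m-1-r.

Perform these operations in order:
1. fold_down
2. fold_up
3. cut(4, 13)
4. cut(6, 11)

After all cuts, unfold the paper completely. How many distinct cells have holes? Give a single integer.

Op 1 fold_down: fold axis h@16; visible region now rows[16,32) x cols[0,16) = 16x16
Op 2 fold_up: fold axis h@24; visible region now rows[16,24) x cols[0,16) = 8x16
Op 3 cut(4, 13): punch at orig (20,13); cuts so far [(20, 13)]; region rows[16,24) x cols[0,16) = 8x16
Op 4 cut(6, 11): punch at orig (22,11); cuts so far [(20, 13), (22, 11)]; region rows[16,24) x cols[0,16) = 8x16
Unfold 1 (reflect across h@24): 4 holes -> [(20, 13), (22, 11), (25, 11), (27, 13)]
Unfold 2 (reflect across h@16): 8 holes -> [(4, 13), (6, 11), (9, 11), (11, 13), (20, 13), (22, 11), (25, 11), (27, 13)]

Answer: 8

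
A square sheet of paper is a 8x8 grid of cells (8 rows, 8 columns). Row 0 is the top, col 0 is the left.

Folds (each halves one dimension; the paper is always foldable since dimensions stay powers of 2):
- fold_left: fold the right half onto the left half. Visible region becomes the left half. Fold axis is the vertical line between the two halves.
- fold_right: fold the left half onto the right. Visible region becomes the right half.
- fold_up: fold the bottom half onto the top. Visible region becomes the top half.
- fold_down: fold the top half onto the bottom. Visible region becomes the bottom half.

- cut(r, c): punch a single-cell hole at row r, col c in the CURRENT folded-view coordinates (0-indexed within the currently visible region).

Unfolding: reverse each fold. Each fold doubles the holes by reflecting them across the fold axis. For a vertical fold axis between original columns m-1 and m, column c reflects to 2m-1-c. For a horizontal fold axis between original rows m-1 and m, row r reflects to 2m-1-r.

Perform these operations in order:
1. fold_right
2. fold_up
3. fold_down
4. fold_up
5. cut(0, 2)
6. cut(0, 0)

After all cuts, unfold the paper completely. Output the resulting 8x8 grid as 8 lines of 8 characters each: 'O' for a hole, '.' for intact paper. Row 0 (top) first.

Answer: .O.OO.O.
.O.OO.O.
.O.OO.O.
.O.OO.O.
.O.OO.O.
.O.OO.O.
.O.OO.O.
.O.OO.O.

Derivation:
Op 1 fold_right: fold axis v@4; visible region now rows[0,8) x cols[4,8) = 8x4
Op 2 fold_up: fold axis h@4; visible region now rows[0,4) x cols[4,8) = 4x4
Op 3 fold_down: fold axis h@2; visible region now rows[2,4) x cols[4,8) = 2x4
Op 4 fold_up: fold axis h@3; visible region now rows[2,3) x cols[4,8) = 1x4
Op 5 cut(0, 2): punch at orig (2,6); cuts so far [(2, 6)]; region rows[2,3) x cols[4,8) = 1x4
Op 6 cut(0, 0): punch at orig (2,4); cuts so far [(2, 4), (2, 6)]; region rows[2,3) x cols[4,8) = 1x4
Unfold 1 (reflect across h@3): 4 holes -> [(2, 4), (2, 6), (3, 4), (3, 6)]
Unfold 2 (reflect across h@2): 8 holes -> [(0, 4), (0, 6), (1, 4), (1, 6), (2, 4), (2, 6), (3, 4), (3, 6)]
Unfold 3 (reflect across h@4): 16 holes -> [(0, 4), (0, 6), (1, 4), (1, 6), (2, 4), (2, 6), (3, 4), (3, 6), (4, 4), (4, 6), (5, 4), (5, 6), (6, 4), (6, 6), (7, 4), (7, 6)]
Unfold 4 (reflect across v@4): 32 holes -> [(0, 1), (0, 3), (0, 4), (0, 6), (1, 1), (1, 3), (1, 4), (1, 6), (2, 1), (2, 3), (2, 4), (2, 6), (3, 1), (3, 3), (3, 4), (3, 6), (4, 1), (4, 3), (4, 4), (4, 6), (5, 1), (5, 3), (5, 4), (5, 6), (6, 1), (6, 3), (6, 4), (6, 6), (7, 1), (7, 3), (7, 4), (7, 6)]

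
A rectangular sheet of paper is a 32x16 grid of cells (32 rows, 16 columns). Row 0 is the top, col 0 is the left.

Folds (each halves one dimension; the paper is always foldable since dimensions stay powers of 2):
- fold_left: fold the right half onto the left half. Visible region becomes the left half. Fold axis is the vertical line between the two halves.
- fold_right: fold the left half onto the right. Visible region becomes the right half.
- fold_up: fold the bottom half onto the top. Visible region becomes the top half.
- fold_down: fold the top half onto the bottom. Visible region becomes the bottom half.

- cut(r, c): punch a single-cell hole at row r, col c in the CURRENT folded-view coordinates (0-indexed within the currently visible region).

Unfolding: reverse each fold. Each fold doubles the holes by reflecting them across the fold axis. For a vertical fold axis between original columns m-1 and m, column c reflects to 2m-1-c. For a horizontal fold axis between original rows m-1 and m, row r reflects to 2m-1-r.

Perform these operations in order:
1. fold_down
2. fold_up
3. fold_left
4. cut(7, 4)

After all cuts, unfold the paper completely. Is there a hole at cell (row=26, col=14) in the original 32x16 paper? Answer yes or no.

Op 1 fold_down: fold axis h@16; visible region now rows[16,32) x cols[0,16) = 16x16
Op 2 fold_up: fold axis h@24; visible region now rows[16,24) x cols[0,16) = 8x16
Op 3 fold_left: fold axis v@8; visible region now rows[16,24) x cols[0,8) = 8x8
Op 4 cut(7, 4): punch at orig (23,4); cuts so far [(23, 4)]; region rows[16,24) x cols[0,8) = 8x8
Unfold 1 (reflect across v@8): 2 holes -> [(23, 4), (23, 11)]
Unfold 2 (reflect across h@24): 4 holes -> [(23, 4), (23, 11), (24, 4), (24, 11)]
Unfold 3 (reflect across h@16): 8 holes -> [(7, 4), (7, 11), (8, 4), (8, 11), (23, 4), (23, 11), (24, 4), (24, 11)]
Holes: [(7, 4), (7, 11), (8, 4), (8, 11), (23, 4), (23, 11), (24, 4), (24, 11)]

Answer: no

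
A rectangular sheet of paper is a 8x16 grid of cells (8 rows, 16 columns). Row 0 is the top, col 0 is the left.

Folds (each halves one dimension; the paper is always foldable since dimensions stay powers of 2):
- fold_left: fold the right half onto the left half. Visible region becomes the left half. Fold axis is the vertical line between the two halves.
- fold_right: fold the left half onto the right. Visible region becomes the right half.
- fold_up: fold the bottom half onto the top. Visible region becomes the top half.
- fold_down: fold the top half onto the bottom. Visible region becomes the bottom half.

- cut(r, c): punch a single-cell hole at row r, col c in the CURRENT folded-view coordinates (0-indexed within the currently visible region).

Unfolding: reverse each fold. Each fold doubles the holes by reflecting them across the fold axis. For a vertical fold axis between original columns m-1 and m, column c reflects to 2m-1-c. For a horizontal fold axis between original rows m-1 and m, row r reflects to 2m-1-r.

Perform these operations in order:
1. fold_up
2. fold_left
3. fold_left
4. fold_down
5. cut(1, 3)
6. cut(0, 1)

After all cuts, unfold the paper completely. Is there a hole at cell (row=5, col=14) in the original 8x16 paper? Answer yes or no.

Op 1 fold_up: fold axis h@4; visible region now rows[0,4) x cols[0,16) = 4x16
Op 2 fold_left: fold axis v@8; visible region now rows[0,4) x cols[0,8) = 4x8
Op 3 fold_left: fold axis v@4; visible region now rows[0,4) x cols[0,4) = 4x4
Op 4 fold_down: fold axis h@2; visible region now rows[2,4) x cols[0,4) = 2x4
Op 5 cut(1, 3): punch at orig (3,3); cuts so far [(3, 3)]; region rows[2,4) x cols[0,4) = 2x4
Op 6 cut(0, 1): punch at orig (2,1); cuts so far [(2, 1), (3, 3)]; region rows[2,4) x cols[0,4) = 2x4
Unfold 1 (reflect across h@2): 4 holes -> [(0, 3), (1, 1), (2, 1), (3, 3)]
Unfold 2 (reflect across v@4): 8 holes -> [(0, 3), (0, 4), (1, 1), (1, 6), (2, 1), (2, 6), (3, 3), (3, 4)]
Unfold 3 (reflect across v@8): 16 holes -> [(0, 3), (0, 4), (0, 11), (0, 12), (1, 1), (1, 6), (1, 9), (1, 14), (2, 1), (2, 6), (2, 9), (2, 14), (3, 3), (3, 4), (3, 11), (3, 12)]
Unfold 4 (reflect across h@4): 32 holes -> [(0, 3), (0, 4), (0, 11), (0, 12), (1, 1), (1, 6), (1, 9), (1, 14), (2, 1), (2, 6), (2, 9), (2, 14), (3, 3), (3, 4), (3, 11), (3, 12), (4, 3), (4, 4), (4, 11), (4, 12), (5, 1), (5, 6), (5, 9), (5, 14), (6, 1), (6, 6), (6, 9), (6, 14), (7, 3), (7, 4), (7, 11), (7, 12)]
Holes: [(0, 3), (0, 4), (0, 11), (0, 12), (1, 1), (1, 6), (1, 9), (1, 14), (2, 1), (2, 6), (2, 9), (2, 14), (3, 3), (3, 4), (3, 11), (3, 12), (4, 3), (4, 4), (4, 11), (4, 12), (5, 1), (5, 6), (5, 9), (5, 14), (6, 1), (6, 6), (6, 9), (6, 14), (7, 3), (7, 4), (7, 11), (7, 12)]

Answer: yes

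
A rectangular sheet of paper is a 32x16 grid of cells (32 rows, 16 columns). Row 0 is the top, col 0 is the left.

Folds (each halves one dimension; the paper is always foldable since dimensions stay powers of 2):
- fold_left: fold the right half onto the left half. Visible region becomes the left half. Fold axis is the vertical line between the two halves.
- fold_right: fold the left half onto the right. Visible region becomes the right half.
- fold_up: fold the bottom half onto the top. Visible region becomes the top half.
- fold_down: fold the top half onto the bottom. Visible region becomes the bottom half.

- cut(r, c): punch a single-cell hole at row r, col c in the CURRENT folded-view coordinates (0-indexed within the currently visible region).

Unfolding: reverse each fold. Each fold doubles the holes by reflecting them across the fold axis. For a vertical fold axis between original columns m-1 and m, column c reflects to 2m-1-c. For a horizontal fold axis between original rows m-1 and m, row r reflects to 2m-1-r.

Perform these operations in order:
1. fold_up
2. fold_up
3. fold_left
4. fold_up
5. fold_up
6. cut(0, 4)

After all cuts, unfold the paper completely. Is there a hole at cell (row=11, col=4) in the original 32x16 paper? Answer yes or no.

Op 1 fold_up: fold axis h@16; visible region now rows[0,16) x cols[0,16) = 16x16
Op 2 fold_up: fold axis h@8; visible region now rows[0,8) x cols[0,16) = 8x16
Op 3 fold_left: fold axis v@8; visible region now rows[0,8) x cols[0,8) = 8x8
Op 4 fold_up: fold axis h@4; visible region now rows[0,4) x cols[0,8) = 4x8
Op 5 fold_up: fold axis h@2; visible region now rows[0,2) x cols[0,8) = 2x8
Op 6 cut(0, 4): punch at orig (0,4); cuts so far [(0, 4)]; region rows[0,2) x cols[0,8) = 2x8
Unfold 1 (reflect across h@2): 2 holes -> [(0, 4), (3, 4)]
Unfold 2 (reflect across h@4): 4 holes -> [(0, 4), (3, 4), (4, 4), (7, 4)]
Unfold 3 (reflect across v@8): 8 holes -> [(0, 4), (0, 11), (3, 4), (3, 11), (4, 4), (4, 11), (7, 4), (7, 11)]
Unfold 4 (reflect across h@8): 16 holes -> [(0, 4), (0, 11), (3, 4), (3, 11), (4, 4), (4, 11), (7, 4), (7, 11), (8, 4), (8, 11), (11, 4), (11, 11), (12, 4), (12, 11), (15, 4), (15, 11)]
Unfold 5 (reflect across h@16): 32 holes -> [(0, 4), (0, 11), (3, 4), (3, 11), (4, 4), (4, 11), (7, 4), (7, 11), (8, 4), (8, 11), (11, 4), (11, 11), (12, 4), (12, 11), (15, 4), (15, 11), (16, 4), (16, 11), (19, 4), (19, 11), (20, 4), (20, 11), (23, 4), (23, 11), (24, 4), (24, 11), (27, 4), (27, 11), (28, 4), (28, 11), (31, 4), (31, 11)]
Holes: [(0, 4), (0, 11), (3, 4), (3, 11), (4, 4), (4, 11), (7, 4), (7, 11), (8, 4), (8, 11), (11, 4), (11, 11), (12, 4), (12, 11), (15, 4), (15, 11), (16, 4), (16, 11), (19, 4), (19, 11), (20, 4), (20, 11), (23, 4), (23, 11), (24, 4), (24, 11), (27, 4), (27, 11), (28, 4), (28, 11), (31, 4), (31, 11)]

Answer: yes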